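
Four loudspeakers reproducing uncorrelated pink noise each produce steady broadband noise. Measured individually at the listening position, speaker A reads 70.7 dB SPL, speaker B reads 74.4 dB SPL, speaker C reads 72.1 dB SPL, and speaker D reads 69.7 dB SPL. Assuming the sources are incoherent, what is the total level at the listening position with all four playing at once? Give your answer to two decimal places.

78.12 dB SPL

Add the sources as powers (linear), then convert back to dB:
L_total = 10·log₁₀(10^(70.7/10) + 10^(74.4/10) + 10^(72.1/10) + 10^(69.7/10)) = 10·log₁₀(64840000) = 78.12 dB SPL.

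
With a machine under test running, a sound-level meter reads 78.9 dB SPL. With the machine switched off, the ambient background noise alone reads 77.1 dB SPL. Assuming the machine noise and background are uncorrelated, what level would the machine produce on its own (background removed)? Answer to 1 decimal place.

74.2 dB SPL

Subtract intensities: L_src = 10·log₁₀(10^(L_total/10) − 10^(L_bg/10)).
L_src = 10·log₁₀(10^(78.9/10) − 10^(77.1/10)) = 10·log₁₀(26340000) = 74.2 dB SPL.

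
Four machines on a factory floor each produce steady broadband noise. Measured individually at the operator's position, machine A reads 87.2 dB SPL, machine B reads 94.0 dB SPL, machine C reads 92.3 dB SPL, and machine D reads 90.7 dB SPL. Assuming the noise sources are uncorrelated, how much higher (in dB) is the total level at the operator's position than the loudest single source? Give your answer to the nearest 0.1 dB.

3.7 dB

Incoherent sources sum as intensities:
L_total = 10·log₁₀(10^(87.2/10) + 10^(94.0/10) + 10^(92.3/10) + 10^(90.7/10)) = 97.72 dB SPL.
Excess over the loudest (94.0 dB): 97.72 − 94.0 = 3.7 dB.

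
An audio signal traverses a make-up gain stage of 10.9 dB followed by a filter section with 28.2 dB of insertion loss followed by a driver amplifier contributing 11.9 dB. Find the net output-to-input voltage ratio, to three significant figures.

Net gain = 10.9 + (−28.2) + 11.9 = -5.4 dB.
Voltage ratio = 10^(-5.4/20) = 0.537.

0.537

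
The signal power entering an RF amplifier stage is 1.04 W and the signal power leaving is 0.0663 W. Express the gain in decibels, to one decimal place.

-12.0 dB

Power is a power quantity, so gain = 10·log₁₀(P_out/P_in).
10·log₁₀(0.0663/1.04) = 10·log₁₀(0.06375) = -12.0 dB.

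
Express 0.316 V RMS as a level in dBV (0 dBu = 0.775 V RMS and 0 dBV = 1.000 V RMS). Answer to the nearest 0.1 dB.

-10.0 dBV

dBV = 20·log₁₀(V / 1.000 V).
20·log₁₀(0.316/1.000) = -10.0 dBV.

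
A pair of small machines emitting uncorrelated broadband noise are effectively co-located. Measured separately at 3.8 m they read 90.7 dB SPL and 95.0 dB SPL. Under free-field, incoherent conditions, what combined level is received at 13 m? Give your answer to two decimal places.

85.69 dB SPL

Combined at 3.8 m: 10·log₁₀(10^(90.7/10)+10^(95.0/10)) = 96.372 dB SPL.
Then apply −20·log₁₀(13/3.8) = -10.683 dB → 85.69 dB SPL.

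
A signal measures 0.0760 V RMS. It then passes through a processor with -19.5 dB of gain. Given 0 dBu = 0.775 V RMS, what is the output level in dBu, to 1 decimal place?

Input level: 20·log₁₀(0.0760/0.775) = -20.17 dBu.
Output: -20.17 − 19.5 = -39.7 dBu.

-39.7 dBu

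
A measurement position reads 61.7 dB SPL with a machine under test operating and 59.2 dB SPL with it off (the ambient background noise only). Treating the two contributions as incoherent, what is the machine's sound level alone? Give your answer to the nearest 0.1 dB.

58.1 dB SPL

Background correction is a power subtraction:
L_src = 10·log₁₀(10^(61.7/10) − 10^(59.2/10)) = 10·log₁₀(647300) = 58.1 dB SPL.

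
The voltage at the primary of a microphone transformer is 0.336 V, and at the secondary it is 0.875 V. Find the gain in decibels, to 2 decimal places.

Voltage is an amplitude quantity, so gain = 20·log₁₀(V_out/V_in).
20·log₁₀(0.875/0.336) = 20·log₁₀(2.604) = 8.31 dB.

8.31 dB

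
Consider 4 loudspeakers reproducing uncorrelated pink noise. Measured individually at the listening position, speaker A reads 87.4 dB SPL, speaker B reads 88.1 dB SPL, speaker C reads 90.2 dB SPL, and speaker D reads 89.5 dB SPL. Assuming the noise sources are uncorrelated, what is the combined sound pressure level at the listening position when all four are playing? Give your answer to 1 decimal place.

Incoherent sources sum as intensities:
L_total = 10·log₁₀(10^(87.4/10) + 10^(88.1/10) + 10^(90.2/10) + 10^(89.5/10)) = 10·log₁₀(3134000000) = 95.0 dB SPL.

95.0 dB SPL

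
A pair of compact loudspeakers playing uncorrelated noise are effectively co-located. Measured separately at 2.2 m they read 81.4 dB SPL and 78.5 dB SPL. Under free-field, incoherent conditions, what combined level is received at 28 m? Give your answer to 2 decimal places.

Combined at 2.2 m: 10·log₁₀(10^(81.4/10)+10^(78.5/10)) = 83.198 dB SPL.
Then apply −20·log₁₀(28/2.2) = -22.095 dB → 61.10 dB SPL.

61.10 dB SPL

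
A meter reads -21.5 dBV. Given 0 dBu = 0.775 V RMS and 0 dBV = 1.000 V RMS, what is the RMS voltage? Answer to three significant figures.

0.0841 V

V = 1.000 V × 10^(-21.5/20).
= 1.000 × 0.08414 = 0.0841 V.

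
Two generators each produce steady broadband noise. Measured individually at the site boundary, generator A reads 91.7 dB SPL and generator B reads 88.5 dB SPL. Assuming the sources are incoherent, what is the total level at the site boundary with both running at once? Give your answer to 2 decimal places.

Incoherent sources sum as intensities:
L_total = 10·log₁₀(10^(91.7/10) + 10^(88.5/10)) = 10·log₁₀(2187000000) = 93.40 dB SPL.

93.40 dB SPL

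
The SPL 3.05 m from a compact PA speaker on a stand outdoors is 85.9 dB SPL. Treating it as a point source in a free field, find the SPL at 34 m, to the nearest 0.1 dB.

65.0 dB SPL

For a point source in a free field, ΔL = −20·log₁₀(d₂/d₁).
ΔL = −20·log₁₀(34/3.05) = -20.94 dB, so L₂ = 85.9 + (-20.94) = 65.0 dB SPL.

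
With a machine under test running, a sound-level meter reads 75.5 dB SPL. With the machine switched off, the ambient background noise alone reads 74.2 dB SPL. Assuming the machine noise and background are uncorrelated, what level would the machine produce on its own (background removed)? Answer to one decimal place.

Remove the background by subtracting linear intensities:
L_src = 10·log₁₀(10^(75.5/10) − 10^(74.2/10)) = 10·log₁₀(9179000) = 69.6 dB SPL.

69.6 dB SPL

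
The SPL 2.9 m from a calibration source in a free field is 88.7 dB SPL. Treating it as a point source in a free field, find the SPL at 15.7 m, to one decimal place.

Inverse-square spreading gives ΔL = −20·log₁₀(d₂/d₁).
ΔL = −20·log₁₀(15.7/2.9) = -14.67 dB, so L₂ = 88.7 + (-14.67) = 74.0 dB SPL.

74.0 dB SPL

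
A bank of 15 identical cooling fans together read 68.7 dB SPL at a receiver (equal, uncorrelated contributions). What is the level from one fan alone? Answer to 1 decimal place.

15 equal incoherent sources add 10·log₁₀(15) = 11.76 dB over one source.
L_one = 68.7 − 11.76 = 56.9 dB SPL.

56.9 dB SPL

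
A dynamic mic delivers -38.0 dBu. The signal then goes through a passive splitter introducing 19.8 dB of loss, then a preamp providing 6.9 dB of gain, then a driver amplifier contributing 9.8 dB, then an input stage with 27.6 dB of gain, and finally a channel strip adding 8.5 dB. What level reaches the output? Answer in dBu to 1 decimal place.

-5.0 dBu

Cascaded gains and losses add directly in dB.
-38.0 − 19.8 + 6.9 + 9.8 + 27.6 + 8.5 = -5.0 dBu.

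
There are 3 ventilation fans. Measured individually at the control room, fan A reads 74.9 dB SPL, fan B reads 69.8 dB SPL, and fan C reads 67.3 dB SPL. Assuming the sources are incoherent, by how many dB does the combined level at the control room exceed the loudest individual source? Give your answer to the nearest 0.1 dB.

1.7 dB

Uncorrelated sources add in intensity (power), not in dB.
L_total = 10·log₁₀(10^(74.9/10) + 10^(69.8/10) + 10^(67.3/10)) = 76.61 dB SPL.
Excess over the loudest (74.9 dB): 76.61 − 74.9 = 1.7 dB.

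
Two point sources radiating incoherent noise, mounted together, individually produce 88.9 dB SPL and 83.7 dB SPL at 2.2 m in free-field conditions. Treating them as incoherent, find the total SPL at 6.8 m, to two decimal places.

80.24 dB SPL

Combined at 2.2 m: 10·log₁₀(10^(88.9/10)+10^(83.7/10)) = 90.046 dB SPL.
Then apply −20·log₁₀(6.8/2.2) = -9.802 dB → 80.24 dB SPL.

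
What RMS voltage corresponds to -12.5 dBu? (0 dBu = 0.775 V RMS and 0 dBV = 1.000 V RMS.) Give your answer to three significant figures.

0.184 V

V = 0.775 V × 10^(-12.5/20).
= 0.775 × 0.2371 = 0.184 V.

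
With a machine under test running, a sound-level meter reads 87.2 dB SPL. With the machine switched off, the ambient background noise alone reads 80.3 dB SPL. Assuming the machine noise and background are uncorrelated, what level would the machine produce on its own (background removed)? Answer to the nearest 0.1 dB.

Background correction is a power subtraction:
L_src = 10·log₁₀(10^(87.2/10) − 10^(80.3/10)) = 10·log₁₀(417700000) = 86.2 dB SPL.

86.2 dB SPL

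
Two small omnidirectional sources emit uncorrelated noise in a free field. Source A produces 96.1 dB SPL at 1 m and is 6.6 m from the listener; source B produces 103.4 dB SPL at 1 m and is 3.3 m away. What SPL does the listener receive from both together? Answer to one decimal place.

At the listener: L_A = 96.1 − 20·log₁₀(6.6) = 79.71 dB; L_B = 103.4 − 20·log₁₀(3.3) = 93.03 dB.
Combined: 10·log₁₀(10^(79.71/10)+10^(93.03/10)) = 93.2 dB SPL.

93.2 dB SPL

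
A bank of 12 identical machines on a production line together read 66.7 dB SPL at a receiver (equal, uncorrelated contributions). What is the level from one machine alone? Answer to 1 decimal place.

55.9 dB SPL

12 equal incoherent sources add 10·log₁₀(12) = 10.79 dB over one source.
L_one = 66.7 − 10.79 = 55.9 dB SPL.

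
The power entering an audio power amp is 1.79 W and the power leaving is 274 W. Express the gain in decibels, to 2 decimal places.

For a power ratio, dB = 10·log₁₀(P₂/P₁).
10·log₁₀(274/1.79) = 10·log₁₀(153.1) = 21.85 dB.

21.85 dB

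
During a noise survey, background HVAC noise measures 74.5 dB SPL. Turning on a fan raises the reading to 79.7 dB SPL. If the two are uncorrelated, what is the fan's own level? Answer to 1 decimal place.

Background correction is a power subtraction:
L_src = 10·log₁₀(10^(79.7/10) − 10^(74.5/10)) = 10·log₁₀(65140000) = 78.1 dB SPL.

78.1 dB SPL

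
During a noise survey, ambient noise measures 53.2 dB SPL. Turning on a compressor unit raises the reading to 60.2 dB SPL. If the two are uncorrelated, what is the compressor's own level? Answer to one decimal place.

59.2 dB SPL

Remove the background by subtracting linear intensities:
L_src = 10·log₁₀(10^(60.2/10) − 10^(53.2/10)) = 10·log₁₀(838200) = 59.2 dB SPL.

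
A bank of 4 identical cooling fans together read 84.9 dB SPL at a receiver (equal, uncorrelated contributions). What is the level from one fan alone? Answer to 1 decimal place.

78.9 dB SPL

4 equal incoherent sources add 10·log₁₀(4) = 6.02 dB over one source.
L_one = 84.9 − 6.02 = 78.9 dB SPL.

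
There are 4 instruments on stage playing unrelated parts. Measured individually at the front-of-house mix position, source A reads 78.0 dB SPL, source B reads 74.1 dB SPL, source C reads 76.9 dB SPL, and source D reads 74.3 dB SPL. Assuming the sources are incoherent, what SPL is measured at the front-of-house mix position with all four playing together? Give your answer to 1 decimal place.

82.2 dB SPL

Add the sources as powers (linear), then convert back to dB:
L_total = 10·log₁₀(10^(78.0/10) + 10^(74.1/10) + 10^(76.9/10) + 10^(74.3/10)) = 10·log₁₀(164700000) = 82.2 dB SPL.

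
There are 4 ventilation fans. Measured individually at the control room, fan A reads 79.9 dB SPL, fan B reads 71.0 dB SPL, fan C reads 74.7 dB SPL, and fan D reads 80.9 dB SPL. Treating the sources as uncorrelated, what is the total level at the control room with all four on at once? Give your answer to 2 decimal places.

Incoherent sources sum as intensities:
L_total = 10·log₁₀(10^(79.9/10) + 10^(71.0/10) + 10^(74.7/10) + 10^(80.9/10)) = 10·log₁₀(262900000) = 84.20 dB SPL.

84.20 dB SPL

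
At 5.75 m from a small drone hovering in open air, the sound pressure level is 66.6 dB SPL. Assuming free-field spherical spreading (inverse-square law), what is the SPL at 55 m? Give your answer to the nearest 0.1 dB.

Free-field point source: level drops by 20·log₁₀ of the distance ratio.
ΔL = −20·log₁₀(55/5.75) = -19.61 dB, so L₂ = 66.6 + (-19.61) = 47.0 dB SPL.

47.0 dB SPL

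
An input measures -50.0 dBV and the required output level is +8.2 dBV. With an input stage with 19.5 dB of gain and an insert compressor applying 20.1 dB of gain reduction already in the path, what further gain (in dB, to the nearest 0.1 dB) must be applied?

58.8 dB

The required make-up gain is the shortfall in the dB sum.
G = +8.2 − (-50.0) − 19.5 + 20.1 = 58.8 dB.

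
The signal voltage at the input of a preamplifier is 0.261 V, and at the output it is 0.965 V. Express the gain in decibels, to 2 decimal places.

11.36 dB

Voltage is an amplitude quantity, so gain = 20·log₁₀(V_out/V_in).
20·log₁₀(0.965/0.261) = 20·log₁₀(3.697) = 11.36 dB.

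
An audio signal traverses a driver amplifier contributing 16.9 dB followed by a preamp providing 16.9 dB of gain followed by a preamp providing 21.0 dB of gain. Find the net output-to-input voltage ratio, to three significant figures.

550

Net gain = 16.9 + 16.9 + 21.0 = 54.8 dB.
Voltage ratio = 10^(54.8/20) = 550.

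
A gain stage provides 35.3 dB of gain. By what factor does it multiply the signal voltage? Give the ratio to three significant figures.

58.2

Voltage ratio = 10^(dB/20).
10^(35.3/20) = 10^(1.765) = 58.2.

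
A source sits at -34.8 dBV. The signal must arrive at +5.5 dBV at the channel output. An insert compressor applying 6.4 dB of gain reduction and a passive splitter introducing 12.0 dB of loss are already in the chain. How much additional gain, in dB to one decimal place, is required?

58.7 dB

The required make-up gain is the shortfall in the dB sum.
G = +5.5 − (-34.8) + 6.4 + 12.0 = 58.7 dB.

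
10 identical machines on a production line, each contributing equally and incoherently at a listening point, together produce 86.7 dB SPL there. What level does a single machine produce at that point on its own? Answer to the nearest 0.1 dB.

10 equal incoherent sources add 10·log₁₀(10) = 10.00 dB over one source.
L_one = 86.7 − 10.00 = 76.7 dB SPL.

76.7 dB SPL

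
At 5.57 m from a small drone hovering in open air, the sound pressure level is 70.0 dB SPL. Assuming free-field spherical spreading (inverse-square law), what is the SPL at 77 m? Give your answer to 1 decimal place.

Inverse-square spreading gives ΔL = −20·log₁₀(d₂/d₁).
ΔL = −20·log₁₀(77/5.57) = -22.81 dB, so L₂ = 70.0 + (-22.81) = 47.2 dB SPL.

47.2 dB SPL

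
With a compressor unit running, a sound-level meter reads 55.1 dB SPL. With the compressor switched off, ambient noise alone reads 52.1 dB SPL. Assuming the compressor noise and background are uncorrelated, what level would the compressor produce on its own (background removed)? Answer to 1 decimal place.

Subtract intensities: L_src = 10·log₁₀(10^(L_total/10) − 10^(L_bg/10)).
L_src = 10·log₁₀(10^(55.1/10) − 10^(52.1/10)) = 10·log₁₀(161400) = 52.1 dB SPL.

52.1 dB SPL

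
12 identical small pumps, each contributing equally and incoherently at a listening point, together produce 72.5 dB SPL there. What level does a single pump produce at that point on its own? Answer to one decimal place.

12 equal incoherent sources add 10·log₁₀(12) = 10.79 dB over one source.
L_one = 72.5 − 10.79 = 61.7 dB SPL.

61.7 dB SPL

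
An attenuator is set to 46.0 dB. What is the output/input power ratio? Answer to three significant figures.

0.0000251

Power ratio = 10^(dB/10).
10^(-46.0/10) = 10^(-4.600) = 0.0000251.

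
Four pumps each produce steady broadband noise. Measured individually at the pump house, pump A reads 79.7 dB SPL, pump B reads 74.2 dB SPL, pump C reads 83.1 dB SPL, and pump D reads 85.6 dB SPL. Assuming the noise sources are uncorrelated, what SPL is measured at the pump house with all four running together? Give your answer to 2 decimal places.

Add the sources as powers (linear), then convert back to dB:
L_total = 10·log₁₀(10^(79.7/10) + 10^(74.2/10) + 10^(83.1/10) + 10^(85.6/10)) = 10·log₁₀(686900000) = 88.37 dB SPL.

88.37 dB SPL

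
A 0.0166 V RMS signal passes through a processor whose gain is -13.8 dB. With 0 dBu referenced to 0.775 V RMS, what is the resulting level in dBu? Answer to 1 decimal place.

-47.2 dBu

Input level: 20·log₁₀(0.0166/0.775) = -33.38 dBu.
Output: -33.38 − 13.8 = -47.2 dBu.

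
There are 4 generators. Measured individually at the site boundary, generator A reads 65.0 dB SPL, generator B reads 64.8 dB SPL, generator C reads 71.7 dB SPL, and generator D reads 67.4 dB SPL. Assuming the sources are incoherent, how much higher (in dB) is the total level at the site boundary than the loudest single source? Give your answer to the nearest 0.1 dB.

Uncorrelated sources add in intensity (power), not in dB.
L_total = 10·log₁₀(10^(65.0/10) + 10^(64.8/10) + 10^(71.7/10) + 10^(67.4/10)) = 74.23 dB SPL.
Excess over the loudest (71.7 dB): 74.23 − 71.7 = 2.5 dB.

2.5 dB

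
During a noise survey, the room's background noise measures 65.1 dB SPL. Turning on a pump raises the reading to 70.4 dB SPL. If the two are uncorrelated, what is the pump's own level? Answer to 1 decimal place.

68.9 dB SPL

Subtract intensities: L_src = 10·log₁₀(10^(L_total/10) − 10^(L_bg/10)).
L_src = 10·log₁₀(10^(70.4/10) − 10^(65.1/10)) = 10·log₁₀(7729000) = 68.9 dB SPL.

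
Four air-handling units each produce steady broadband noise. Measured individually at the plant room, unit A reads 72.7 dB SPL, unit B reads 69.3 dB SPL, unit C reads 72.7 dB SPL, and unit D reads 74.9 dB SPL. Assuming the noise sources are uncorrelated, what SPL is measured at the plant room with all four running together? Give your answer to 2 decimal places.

78.85 dB SPL

Incoherent sources sum as intensities:
L_total = 10·log₁₀(10^(72.7/10) + 10^(69.3/10) + 10^(72.7/10) + 10^(74.9/10)) = 10·log₁₀(76660000) = 78.85 dB SPL.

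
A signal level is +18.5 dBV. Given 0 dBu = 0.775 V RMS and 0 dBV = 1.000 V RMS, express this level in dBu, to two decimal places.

+20.71 dBu

The offset between the scales is 20·log₁₀(0.775/1.000) = −2.214 dB.
So dBu = +18.5 + 2.214 = +20.71 dBu.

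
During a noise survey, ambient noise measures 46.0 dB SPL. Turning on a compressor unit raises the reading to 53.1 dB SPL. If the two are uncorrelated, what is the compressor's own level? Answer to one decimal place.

52.2 dB SPL

Subtract intensities: L_src = 10·log₁₀(10^(L_total/10) − 10^(L_bg/10)).
L_src = 10·log₁₀(10^(53.1/10) − 10^(46.0/10)) = 10·log₁₀(164400) = 52.2 dB SPL.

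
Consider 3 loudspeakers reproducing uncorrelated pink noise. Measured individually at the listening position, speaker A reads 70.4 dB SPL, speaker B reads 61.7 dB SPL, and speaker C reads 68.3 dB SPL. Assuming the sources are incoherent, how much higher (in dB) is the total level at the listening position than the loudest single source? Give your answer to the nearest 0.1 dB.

2.4 dB

Uncorrelated sources add in intensity (power), not in dB.
L_total = 10·log₁₀(10^(70.4/10) + 10^(61.7/10) + 10^(68.3/10)) = 72.83 dB SPL.
Excess over the loudest (70.4 dB): 72.83 − 70.4 = 2.4 dB.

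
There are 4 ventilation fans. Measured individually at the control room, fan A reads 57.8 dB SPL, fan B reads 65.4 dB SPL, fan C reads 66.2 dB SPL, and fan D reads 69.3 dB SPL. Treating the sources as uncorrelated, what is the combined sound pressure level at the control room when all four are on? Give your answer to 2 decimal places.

Add the sources as powers (linear), then convert back to dB:
L_total = 10·log₁₀(10^(57.8/10) + 10^(65.4/10) + 10^(66.2/10) + 10^(69.3/10)) = 10·log₁₀(16750000) = 72.24 dB SPL.

72.24 dB SPL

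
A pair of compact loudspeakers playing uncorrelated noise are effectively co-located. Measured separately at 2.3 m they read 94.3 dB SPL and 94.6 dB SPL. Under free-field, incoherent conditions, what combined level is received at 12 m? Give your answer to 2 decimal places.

83.11 dB SPL

Combined at 2.3 m: 10·log₁₀(10^(94.3/10)+10^(94.6/10)) = 97.463 dB SPL.
Then apply −20·log₁₀(12/2.3) = -14.349 dB → 83.11 dB SPL.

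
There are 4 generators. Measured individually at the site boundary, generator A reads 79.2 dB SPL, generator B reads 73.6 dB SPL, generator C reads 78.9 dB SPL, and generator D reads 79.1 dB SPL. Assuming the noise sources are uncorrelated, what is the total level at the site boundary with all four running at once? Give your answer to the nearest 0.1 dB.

84.2 dB SPL

Add the sources as powers (linear), then convert back to dB:
L_total = 10·log₁₀(10^(79.2/10) + 10^(73.6/10) + 10^(78.9/10) + 10^(79.1/10)) = 10·log₁₀(265000000) = 84.2 dB SPL.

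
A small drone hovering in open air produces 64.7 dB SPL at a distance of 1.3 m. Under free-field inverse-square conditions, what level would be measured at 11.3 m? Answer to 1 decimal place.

Free-field point source: level drops by 20·log₁₀ of the distance ratio.
ΔL = −20·log₁₀(11.3/1.3) = -18.78 dB, so L₂ = 64.7 + (-18.78) = 45.9 dB SPL.

45.9 dB SPL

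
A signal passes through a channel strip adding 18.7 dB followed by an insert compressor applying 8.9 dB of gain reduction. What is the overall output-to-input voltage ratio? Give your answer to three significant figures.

3.09

Net gain = 18.7 + (−8.9) = 9.8 dB.
Voltage ratio = 10^(9.8/20) = 3.09.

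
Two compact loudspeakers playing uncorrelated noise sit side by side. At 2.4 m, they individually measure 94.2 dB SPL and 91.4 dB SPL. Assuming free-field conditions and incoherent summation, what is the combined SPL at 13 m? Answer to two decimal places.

Combined at 2.4 m: 10·log₁₀(10^(94.2/10)+10^(91.4/10)) = 96.032 dB SPL.
Then apply −20·log₁₀(13/2.4) = -14.675 dB → 81.36 dB SPL.

81.36 dB SPL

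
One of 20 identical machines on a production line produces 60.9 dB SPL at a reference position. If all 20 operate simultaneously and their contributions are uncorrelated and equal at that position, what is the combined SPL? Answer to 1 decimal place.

73.9 dB SPL

20 equal incoherent sources raise the level by 10·log₁₀(20) = 13.01 dB.
L_total = 60.9 + 13.01 = 73.9 dB SPL.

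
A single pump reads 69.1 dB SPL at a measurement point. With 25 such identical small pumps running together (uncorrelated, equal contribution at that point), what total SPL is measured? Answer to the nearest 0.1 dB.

83.1 dB SPL

25 equal incoherent sources raise the level by 10·log₁₀(25) = 13.98 dB.
L_total = 69.1 + 13.98 = 83.1 dB SPL.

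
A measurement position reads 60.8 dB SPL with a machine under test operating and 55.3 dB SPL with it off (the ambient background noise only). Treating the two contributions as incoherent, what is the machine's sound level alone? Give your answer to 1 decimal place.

Remove the background by subtracting linear intensities:
L_src = 10·log₁₀(10^(60.8/10) − 10^(55.3/10)) = 10·log₁₀(863400) = 59.4 dB SPL.

59.4 dB SPL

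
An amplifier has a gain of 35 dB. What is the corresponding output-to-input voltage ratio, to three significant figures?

Voltage ratio = 10^(dB/20).
10^(35/20) = 10^(1.750) = 56.2.

56.2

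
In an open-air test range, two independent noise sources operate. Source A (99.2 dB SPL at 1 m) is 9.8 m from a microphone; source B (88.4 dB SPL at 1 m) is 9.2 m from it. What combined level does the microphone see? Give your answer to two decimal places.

At the listener: L_A = 99.2 − 20·log₁₀(9.8) = 79.375 dB; L_B = 88.4 − 20·log₁₀(9.2) = 69.124 dB.
Combined: 10·log₁₀(10^(79.375/10)+10^(69.124/10)) = 79.77 dB SPL.

79.77 dB SPL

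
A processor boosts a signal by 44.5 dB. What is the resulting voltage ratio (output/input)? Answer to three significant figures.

168

Voltage ratio = 10^(dB/20).
10^(44.5/20) = 10^(2.225) = 168.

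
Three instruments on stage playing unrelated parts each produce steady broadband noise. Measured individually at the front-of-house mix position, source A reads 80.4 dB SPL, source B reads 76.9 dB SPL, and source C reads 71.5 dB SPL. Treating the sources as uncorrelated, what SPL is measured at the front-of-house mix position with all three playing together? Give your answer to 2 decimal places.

Add the sources as powers (linear), then convert back to dB:
L_total = 10·log₁₀(10^(80.4/10) + 10^(76.9/10) + 10^(71.5/10)) = 10·log₁₀(172800000) = 82.37 dB SPL.

82.37 dB SPL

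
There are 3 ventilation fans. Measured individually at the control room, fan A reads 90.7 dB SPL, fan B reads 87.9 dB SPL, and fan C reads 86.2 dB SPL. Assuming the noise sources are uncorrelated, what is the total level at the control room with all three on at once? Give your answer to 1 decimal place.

Add the sources as powers (linear), then convert back to dB:
L_total = 10·log₁₀(10^(90.7/10) + 10^(87.9/10) + 10^(86.2/10)) = 10·log₁₀(2208000000) = 93.4 dB SPL.

93.4 dB SPL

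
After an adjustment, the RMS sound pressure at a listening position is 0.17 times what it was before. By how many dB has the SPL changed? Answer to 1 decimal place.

SPL change from a pressure ratio uses the 20·log₁₀ form:
20·log₁₀(0.17) = -15.4 dB.

-15.4 dB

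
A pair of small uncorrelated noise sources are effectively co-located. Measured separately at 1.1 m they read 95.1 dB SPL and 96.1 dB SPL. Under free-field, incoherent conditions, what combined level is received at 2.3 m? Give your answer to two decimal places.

92.23 dB SPL

Combined at 1.1 m: 10·log₁₀(10^(95.1/10)+10^(96.1/10)) = 98.639 dB SPL.
Then apply −20·log₁₀(2.3/1.1) = -6.407 dB → 92.23 dB SPL.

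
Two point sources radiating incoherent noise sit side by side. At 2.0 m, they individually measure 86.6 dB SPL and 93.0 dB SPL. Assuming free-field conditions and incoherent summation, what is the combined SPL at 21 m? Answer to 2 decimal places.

73.47 dB SPL

Combined at 2.0 m: 10·log₁₀(10^(86.6/10)+10^(93.0/10)) = 93.896 dB SPL.
Then apply −20·log₁₀(21/2.0) = -20.424 dB → 73.47 dB SPL.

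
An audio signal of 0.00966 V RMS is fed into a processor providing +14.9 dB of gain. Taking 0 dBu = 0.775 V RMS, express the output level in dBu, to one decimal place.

-23.2 dBu

Input level: 20·log₁₀(0.00966/0.775) = -38.09 dBu.
Output: -38.09 + 14.9 = -23.2 dBu.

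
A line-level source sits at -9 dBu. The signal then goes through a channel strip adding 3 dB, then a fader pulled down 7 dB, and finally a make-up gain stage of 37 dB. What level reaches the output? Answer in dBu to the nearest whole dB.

In dB, series stages simply add:
-9 + 3 − 7 + 37 = +24 dBu.

+24 dBu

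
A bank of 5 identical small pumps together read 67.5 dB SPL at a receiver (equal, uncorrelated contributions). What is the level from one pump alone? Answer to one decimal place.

60.5 dB SPL

5 equal incoherent sources add 10·log₁₀(5) = 6.99 dB over one source.
L_one = 67.5 − 6.99 = 60.5 dB SPL.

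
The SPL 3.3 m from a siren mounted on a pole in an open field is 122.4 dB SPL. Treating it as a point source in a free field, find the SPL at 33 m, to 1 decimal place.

102.4 dB SPL

Inverse-square spreading gives ΔL = −20·log₁₀(d₂/d₁).
ΔL = −20·log₁₀(33/3.3) = -20.00 dB, so L₂ = 122.4 + (-20.00) = 102.4 dB SPL.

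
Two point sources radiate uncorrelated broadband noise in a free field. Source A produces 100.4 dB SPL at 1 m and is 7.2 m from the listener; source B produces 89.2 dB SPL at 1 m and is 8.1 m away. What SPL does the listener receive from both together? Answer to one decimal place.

83.5 dB SPL

At the listener: L_A = 100.4 − 20·log₁₀(7.2) = 83.25 dB; L_B = 89.2 − 20·log₁₀(8.1) = 71.03 dB.
Combined: 10·log₁₀(10^(83.25/10)+10^(71.03/10)) = 83.5 dB SPL.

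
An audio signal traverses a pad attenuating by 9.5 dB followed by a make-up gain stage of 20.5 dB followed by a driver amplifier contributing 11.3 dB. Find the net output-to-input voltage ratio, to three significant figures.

13.0

Net gain = (−9.5) + 20.5 + 11.3 = 22.3 dB.
Voltage ratio = 10^(22.3/20) = 13.0.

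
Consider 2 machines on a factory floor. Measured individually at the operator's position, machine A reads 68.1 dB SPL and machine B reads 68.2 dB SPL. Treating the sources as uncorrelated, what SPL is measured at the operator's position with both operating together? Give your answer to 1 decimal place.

71.2 dB SPL

Add the sources as powers (linear), then convert back to dB:
L_total = 10·log₁₀(10^(68.1/10) + 10^(68.2/10)) = 10·log₁₀(13060000) = 71.2 dB SPL.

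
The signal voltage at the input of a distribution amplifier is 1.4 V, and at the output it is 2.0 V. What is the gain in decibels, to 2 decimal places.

3.10 dB

Voltage is an amplitude quantity, so gain = 20·log₁₀(V_out/V_in).
20·log₁₀(2.0/1.4) = 20·log₁₀(1.429) = 3.10 dB.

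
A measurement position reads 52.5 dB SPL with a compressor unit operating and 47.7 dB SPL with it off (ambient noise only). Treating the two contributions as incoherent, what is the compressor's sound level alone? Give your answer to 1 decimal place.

Remove the background by subtracting linear intensities:
L_src = 10·log₁₀(10^(52.5/10) − 10^(47.7/10)) = 10·log₁₀(118900) = 50.8 dB SPL.

50.8 dB SPL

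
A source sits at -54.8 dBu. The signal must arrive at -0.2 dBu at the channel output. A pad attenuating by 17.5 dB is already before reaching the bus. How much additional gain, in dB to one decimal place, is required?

72.1 dB

The required make-up gain is the shortfall in the dB sum.
G = -0.2 − (-54.8) + 17.5 = 72.1 dB.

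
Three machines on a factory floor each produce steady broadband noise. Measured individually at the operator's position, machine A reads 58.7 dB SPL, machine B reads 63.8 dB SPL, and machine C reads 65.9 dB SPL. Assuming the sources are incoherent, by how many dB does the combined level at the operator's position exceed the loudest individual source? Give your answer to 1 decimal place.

2.6 dB

Incoherent sources sum as intensities:
L_total = 10·log₁₀(10^(58.7/10) + 10^(63.8/10) + 10^(65.9/10)) = 68.47 dB SPL.
Excess over the loudest (65.9 dB): 68.47 − 65.9 = 2.6 dB.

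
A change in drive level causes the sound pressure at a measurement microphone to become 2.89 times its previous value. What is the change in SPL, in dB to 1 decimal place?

Sound pressure is an amplitude quantity: ΔL = 20·log₁₀(p₂/p₁).
20·log₁₀(2.89) = 9.2 dB.

9.2 dB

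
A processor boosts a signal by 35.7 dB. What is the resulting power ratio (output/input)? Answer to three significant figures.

Power ratio = 10^(dB/10).
10^(35.7/10) = 10^(3.570) = 3720.

3720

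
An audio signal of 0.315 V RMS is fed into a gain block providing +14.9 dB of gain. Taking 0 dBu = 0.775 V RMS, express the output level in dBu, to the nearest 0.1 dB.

+7.1 dBu

Input level: 20·log₁₀(0.315/0.775) = -7.82 dBu.
Output: -7.82 + 14.9 = +7.1 dBu.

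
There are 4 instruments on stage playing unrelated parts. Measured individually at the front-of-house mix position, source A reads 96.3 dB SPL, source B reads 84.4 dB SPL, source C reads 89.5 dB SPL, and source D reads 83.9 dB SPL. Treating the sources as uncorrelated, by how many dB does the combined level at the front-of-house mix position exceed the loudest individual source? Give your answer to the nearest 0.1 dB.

Incoherent sources sum as intensities:
L_total = 10·log₁₀(10^(96.3/10) + 10^(84.4/10) + 10^(89.5/10) + 10^(83.9/10)) = 97.54 dB SPL.
Excess over the loudest (96.3 dB): 97.54 − 96.3 = 1.2 dB.

1.2 dB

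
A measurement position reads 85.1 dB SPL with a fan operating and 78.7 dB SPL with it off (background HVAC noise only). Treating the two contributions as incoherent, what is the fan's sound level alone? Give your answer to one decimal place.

84.0 dB SPL

Subtract intensities: L_src = 10·log₁₀(10^(L_total/10) − 10^(L_bg/10)).
L_src = 10·log₁₀(10^(85.1/10) − 10^(78.7/10)) = 10·log₁₀(249500000) = 84.0 dB SPL.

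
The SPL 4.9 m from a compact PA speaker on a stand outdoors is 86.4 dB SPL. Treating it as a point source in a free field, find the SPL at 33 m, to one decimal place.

69.8 dB SPL

Free-field point source: level drops by 20·log₁₀ of the distance ratio.
ΔL = −20·log₁₀(33/4.9) = -16.57 dB, so L₂ = 86.4 + (-16.57) = 69.8 dB SPL.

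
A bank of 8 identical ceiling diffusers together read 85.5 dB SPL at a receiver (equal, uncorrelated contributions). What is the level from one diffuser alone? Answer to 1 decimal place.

76.5 dB SPL

8 equal incoherent sources add 10·log₁₀(8) = 9.03 dB over one source.
L_one = 85.5 − 9.03 = 76.5 dB SPL.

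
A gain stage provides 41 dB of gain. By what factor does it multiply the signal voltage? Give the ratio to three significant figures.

Voltage ratio = 10^(dB/20).
10^(41/20) = 10^(2.050) = 112.

112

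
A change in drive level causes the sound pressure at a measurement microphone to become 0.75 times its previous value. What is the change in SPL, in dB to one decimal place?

-2.5 dB

SPL change from a pressure ratio uses the 20·log₁₀ form:
20·log₁₀(0.75) = -2.5 dB.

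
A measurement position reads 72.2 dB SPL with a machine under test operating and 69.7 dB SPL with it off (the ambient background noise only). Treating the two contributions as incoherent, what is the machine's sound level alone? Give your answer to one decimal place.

Subtract intensities: L_src = 10·log₁₀(10^(L_total/10) − 10^(L_bg/10)).
L_src = 10·log₁₀(10^(72.2/10) − 10^(69.7/10)) = 10·log₁₀(7263000) = 68.6 dB SPL.

68.6 dB SPL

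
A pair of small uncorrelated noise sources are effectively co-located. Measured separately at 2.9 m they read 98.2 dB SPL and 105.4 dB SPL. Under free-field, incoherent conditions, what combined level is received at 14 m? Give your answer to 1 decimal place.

92.5 dB SPL

Combined at 2.9 m: 10·log₁₀(10^(98.2/10)+10^(105.4/10)) = 106.16 dB SPL.
Then apply −20·log₁₀(14/2.9) = -13.67 dB → 92.5 dB SPL.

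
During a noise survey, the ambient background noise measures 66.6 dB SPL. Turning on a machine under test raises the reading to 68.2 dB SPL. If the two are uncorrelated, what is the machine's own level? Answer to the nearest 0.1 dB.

63.1 dB SPL

Remove the background by subtracting linear intensities:
L_src = 10·log₁₀(10^(68.2/10) − 10^(66.6/10)) = 10·log₁₀(2036000) = 63.1 dB SPL.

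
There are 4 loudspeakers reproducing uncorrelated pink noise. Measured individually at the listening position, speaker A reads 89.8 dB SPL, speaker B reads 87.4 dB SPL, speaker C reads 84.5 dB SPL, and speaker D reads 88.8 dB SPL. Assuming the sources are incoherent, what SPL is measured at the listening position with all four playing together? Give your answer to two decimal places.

Uncorrelated sources add in intensity (power), not in dB.
L_total = 10·log₁₀(10^(89.8/10) + 10^(87.4/10) + 10^(84.5/10) + 10^(88.8/10)) = 10·log₁₀(2545000000) = 94.06 dB SPL.

94.06 dB SPL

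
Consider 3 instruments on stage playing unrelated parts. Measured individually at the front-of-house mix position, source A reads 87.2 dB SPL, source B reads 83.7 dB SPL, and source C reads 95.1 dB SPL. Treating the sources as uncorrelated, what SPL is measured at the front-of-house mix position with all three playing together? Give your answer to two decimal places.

Add the sources as powers (linear), then convert back to dB:
L_total = 10·log₁₀(10^(87.2/10) + 10^(83.7/10) + 10^(95.1/10)) = 10·log₁₀(3995000000) = 96.02 dB SPL.

96.02 dB SPL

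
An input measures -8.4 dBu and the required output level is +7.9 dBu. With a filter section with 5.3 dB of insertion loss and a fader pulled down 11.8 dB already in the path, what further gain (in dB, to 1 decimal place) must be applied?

33.4 dB

The required make-up gain is the shortfall in the dB sum.
G = +7.9 − (-8.4) + 5.3 + 11.8 = 33.4 dB.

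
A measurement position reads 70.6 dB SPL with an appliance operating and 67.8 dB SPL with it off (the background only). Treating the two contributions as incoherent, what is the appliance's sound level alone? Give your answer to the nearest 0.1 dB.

67.4 dB SPL

Remove the background by subtracting linear intensities:
L_src = 10·log₁₀(10^(70.6/10) − 10^(67.8/10)) = 10·log₁₀(5456000) = 67.4 dB SPL.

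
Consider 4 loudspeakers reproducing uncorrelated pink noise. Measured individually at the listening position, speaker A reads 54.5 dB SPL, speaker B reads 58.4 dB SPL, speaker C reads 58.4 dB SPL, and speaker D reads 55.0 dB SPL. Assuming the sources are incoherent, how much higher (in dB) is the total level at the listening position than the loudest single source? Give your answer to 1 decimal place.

4.6 dB

Incoherent sources sum as intensities:
L_total = 10·log₁₀(10^(54.5/10) + 10^(58.4/10) + 10^(58.4/10) + 10^(55.0/10)) = 62.97 dB SPL.
Excess over the loudest (58.4 dB): 62.97 − 58.4 = 4.6 dB.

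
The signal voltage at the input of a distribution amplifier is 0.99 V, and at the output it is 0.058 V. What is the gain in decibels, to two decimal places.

-24.64 dB

Voltage ratio → dB uses the 20·log₁₀ form:
20·log₁₀(0.058/0.99) = 20·log₁₀(0.05859) = -24.64 dB.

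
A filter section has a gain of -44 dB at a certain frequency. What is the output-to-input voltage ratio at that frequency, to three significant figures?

0.00631

Voltage ratio = 10^(dB/20).
10^(-44/20) = 10^(-2.200) = 0.00631.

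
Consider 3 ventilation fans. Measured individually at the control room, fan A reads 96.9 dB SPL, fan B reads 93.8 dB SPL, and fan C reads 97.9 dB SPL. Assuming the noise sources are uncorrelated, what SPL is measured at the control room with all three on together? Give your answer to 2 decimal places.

101.29 dB SPL

Add the sources as powers (linear), then convert back to dB:
L_total = 10·log₁₀(10^(96.9/10) + 10^(93.8/10) + 10^(97.9/10)) = 10·log₁₀(13463000000) = 101.29 dB SPL.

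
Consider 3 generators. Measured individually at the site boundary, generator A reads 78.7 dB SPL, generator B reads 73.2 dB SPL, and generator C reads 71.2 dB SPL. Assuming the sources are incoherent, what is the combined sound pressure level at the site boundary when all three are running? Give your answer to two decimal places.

Incoherent sources sum as intensities:
L_total = 10·log₁₀(10^(78.7/10) + 10^(73.2/10) + 10^(71.2/10)) = 10·log₁₀(108200000) = 80.34 dB SPL.

80.34 dB SPL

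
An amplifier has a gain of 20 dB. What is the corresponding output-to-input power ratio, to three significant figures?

Power ratio = 10^(dB/10).
10^(20/10) = 10^(2.000) = 100.

100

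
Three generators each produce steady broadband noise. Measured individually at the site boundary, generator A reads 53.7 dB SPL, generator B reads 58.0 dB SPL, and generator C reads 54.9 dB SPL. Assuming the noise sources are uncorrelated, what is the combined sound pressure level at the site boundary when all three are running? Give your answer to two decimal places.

Incoherent sources sum as intensities:
L_total = 10·log₁₀(10^(53.7/10) + 10^(58.0/10) + 10^(54.9/10)) = 10·log₁₀(1174000) = 60.70 dB SPL.

60.70 dB SPL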